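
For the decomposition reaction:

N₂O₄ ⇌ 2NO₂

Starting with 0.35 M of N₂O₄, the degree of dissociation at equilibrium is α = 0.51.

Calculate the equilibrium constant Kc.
K_c = 0.7431

x = α·[A]₀ = 0.51 × 0.35 = 0.1785 M dissociated.
At eq: [N₂O₄] = 0.35 − 0.1785 = 0.1715 M; [NO₂] = 2x = 0.357 M.
Kc = [NO₂]²/[N₂O₄] = (0.357)²/0.1715 = 0.7431.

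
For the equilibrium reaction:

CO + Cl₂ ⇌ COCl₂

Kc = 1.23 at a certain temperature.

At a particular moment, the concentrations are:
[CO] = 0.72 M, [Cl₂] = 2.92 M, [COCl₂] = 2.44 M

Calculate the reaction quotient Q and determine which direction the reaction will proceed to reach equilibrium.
Q = 1.161, Q < K, reaction proceeds forward (toward products)

Q = ([COCl₂]) / ([CO] × [Cl₂])
  = ((2.44)) / ((0.72)·(2.92)) = 2.44/2.1024 = 1.161
Since Q = 1.161 < Kc = 1.23, the reaction proceeds forward (toward products) to reach equilibrium.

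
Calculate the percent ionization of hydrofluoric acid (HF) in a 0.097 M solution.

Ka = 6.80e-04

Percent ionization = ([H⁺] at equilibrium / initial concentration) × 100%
Percent ionization = 8.03%

Let x = [H⁺]. Ka = x²/(C - x) ⇒ x² + (6.80e-04)x - (6.80e-04)(0.097) = 0. x = 7.7887e-03. Percent = (7.7887e-03/0.097) × 100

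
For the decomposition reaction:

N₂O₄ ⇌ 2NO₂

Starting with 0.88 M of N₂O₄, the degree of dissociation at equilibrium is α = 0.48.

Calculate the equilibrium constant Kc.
K_c = 1.5596

x = α·[A]₀ = 0.48 × 0.88 = 0.4224 M dissociated.
At eq: [N₂O₄] = 0.88 − 0.4224 = 0.4576 M; [NO₂] = 2x = 0.8448 M.
Kc = [NO₂]²/[N₂O₄] = (0.8448)²/0.4576 = 1.56.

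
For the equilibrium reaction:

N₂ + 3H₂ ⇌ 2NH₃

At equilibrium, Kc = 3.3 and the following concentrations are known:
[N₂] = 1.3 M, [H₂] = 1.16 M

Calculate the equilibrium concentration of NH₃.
[NH₃] = 2.5877 M

Kc = ([NH₃]^2) / ([N₂] × [H₂]^3) = 3.3
[NH₃]^2 = Kc · (reactant terms)/(other product terms) = 3.3 · 2.0292 / 1 = 6.6962
[NH₃] = (6.6962)^(1/2) = 2.5877 M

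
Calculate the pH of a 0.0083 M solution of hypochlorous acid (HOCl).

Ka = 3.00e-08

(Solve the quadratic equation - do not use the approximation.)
pH = 4.80

x² + Ka×x - Ka×C = 0. Using quadratic formula: [H⁺] = 1.5765e-05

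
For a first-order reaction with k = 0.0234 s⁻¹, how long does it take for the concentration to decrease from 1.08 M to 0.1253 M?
92.05 s

From ln[A] = ln[A]₀ - k·t: t = ln([A]₀/[A])/k = ln(1.08/0.1253)/0.0234 = ln(8.6193)/0.0234 = 2.1540/0.0234 = 92.05 s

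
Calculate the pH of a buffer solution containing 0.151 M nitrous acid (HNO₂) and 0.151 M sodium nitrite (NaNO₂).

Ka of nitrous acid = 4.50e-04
pH = 3.35

pKa = -log(4.50e-04) = 3.35. pH = pKa + log([A⁻]/[HA]) = 3.35 + log(0.151/0.151)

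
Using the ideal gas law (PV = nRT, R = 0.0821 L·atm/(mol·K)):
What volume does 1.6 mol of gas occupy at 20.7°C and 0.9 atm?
T = 20.7°C + 273.15 = 293.85 K
V = nRT/P = (1.6 × 0.0821 × 293.85) / 0.9
V = 42.89 L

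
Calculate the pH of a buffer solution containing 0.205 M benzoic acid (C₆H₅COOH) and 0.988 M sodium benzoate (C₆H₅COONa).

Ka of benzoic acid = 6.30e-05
pH = 4.88

pKa = -log(6.30e-05) = 4.20. pH = pKa + log([A⁻]/[HA]) = 4.20 + log(0.988/0.205)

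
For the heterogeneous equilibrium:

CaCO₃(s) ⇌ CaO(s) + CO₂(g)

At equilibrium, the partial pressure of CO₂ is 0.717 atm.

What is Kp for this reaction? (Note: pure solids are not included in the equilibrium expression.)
K_p = 0.717

Solids (CaCO₃, CaO) have activity 1 and are excluded.
Kp = P(CO₂) = 0.717.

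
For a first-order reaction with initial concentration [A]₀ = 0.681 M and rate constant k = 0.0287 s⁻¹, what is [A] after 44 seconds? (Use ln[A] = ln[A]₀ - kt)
0.1926 M

ln[A] = ln[A]₀ - k·t = ln(0.681) - (0.0287)·(44) = -0.3842 - 1.2628 = -1.6470
[A] = e^(-1.6470) = 0.1926 M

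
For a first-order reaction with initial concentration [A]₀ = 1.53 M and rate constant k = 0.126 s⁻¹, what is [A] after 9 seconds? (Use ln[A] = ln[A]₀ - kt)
0.4923 M

ln[A] = ln[A]₀ - k·t = ln(1.53) - (0.126)·(9) = 0.4253 - 1.1340 = -0.7087
[A] = e^(-0.7087) = 0.4923 M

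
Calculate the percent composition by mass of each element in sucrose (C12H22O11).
C: 42.10%, H: 6.48%, O: 51.42%

Molar mass of C12H22O11 = 342.3 g/mol
% C = (12 × 12.01) / 342.3 × 100% = 144.12 / 342.3 × 100% = 42.10%
% H = (22 × 1.008) / 342.3 × 100% = 22.176 / 342.3 × 100% = 6.48%
% O = (11 × 16.0) / 342.3 × 100% = 176 / 342.3 × 100% = 51.42%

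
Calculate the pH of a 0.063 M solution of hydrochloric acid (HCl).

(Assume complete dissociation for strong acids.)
pH = 1.20

[H⁺] = 0.063 M for strong acid. pH = -log[H⁺] = -log(0.063)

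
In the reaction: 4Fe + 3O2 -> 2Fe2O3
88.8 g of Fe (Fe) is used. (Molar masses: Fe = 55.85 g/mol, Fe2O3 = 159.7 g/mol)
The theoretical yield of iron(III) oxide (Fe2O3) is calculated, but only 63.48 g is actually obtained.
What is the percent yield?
Moles of Fe = 88.8 g ÷ 55.85 g/mol = 1.58997 mol
Mole ratio: 2 mol Fe2O3 / 4 mol Fe
Moles of Fe2O3 = 1.58997 × (2/4) = 0.794987 mol
Theoretical yield = 0.794987 mol × 159.7 g/mol = 126.96 g
Actual yield = 63.48 g
Percent yield = (63.48 / 126.96) × 100% = 50.0%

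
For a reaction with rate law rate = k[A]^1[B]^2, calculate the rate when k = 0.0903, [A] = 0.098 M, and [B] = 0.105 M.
9.756e-05 M/s

rate = k·[A]^1·[B]^2 = 0.0903·(0.098)^1·(0.105)^2 = 0.0903·0.098·0.011025 = 9.756e-05 M/s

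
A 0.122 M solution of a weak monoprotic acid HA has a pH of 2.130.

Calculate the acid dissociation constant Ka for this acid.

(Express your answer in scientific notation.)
K_a = 4.80e-04

[H⁺] = 10^(−pH) = 10^(−2.130) = 7.413e-03 M. For HA ⇌ H⁺ + A⁻, Ka = x²/(C − x) = (7.413e-03)²/(0.122 − 7.413e-03) = 4.80e-04.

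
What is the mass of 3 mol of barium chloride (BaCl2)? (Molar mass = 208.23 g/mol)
Mass = 3 mol × 208.23 g/mol = 624.7 g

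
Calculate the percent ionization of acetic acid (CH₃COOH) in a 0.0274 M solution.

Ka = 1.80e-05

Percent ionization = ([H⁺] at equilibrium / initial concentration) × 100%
Percent ionization = 2.53%

Let x = [H⁺]. Ka = x²/(C - x) ⇒ x² + (1.80e-05)x - (1.80e-05)(0.0274) = 0. x = 6.9334e-04. Percent = (6.9334e-04/0.0274) × 100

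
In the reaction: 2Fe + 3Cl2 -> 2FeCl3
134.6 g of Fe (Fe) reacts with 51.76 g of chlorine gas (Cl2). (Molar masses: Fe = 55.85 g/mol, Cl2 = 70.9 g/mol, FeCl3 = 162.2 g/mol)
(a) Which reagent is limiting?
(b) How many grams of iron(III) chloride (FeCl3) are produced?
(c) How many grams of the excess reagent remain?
(a) Cl2, (b) 78.94 g, (c) 107.4 g

Moles of Fe = 134.6 g ÷ 55.85 g/mol = 2.41003 mol
Moles of Cl2 = 51.76 g ÷ 70.9 g/mol = 0.730042 mol
Moles ÷ coefficient: Fe: 2.41003/2 = 1.205, Cl2: 0.730042/3 = 0.2433
(a) Cl2 has the smaller value, so Cl2 is the limiting reagent.
(b) Moles of FeCl3 = 0.730042 mol Cl2 × (2/3) = 0.486695 mol; mass = 0.486695 mol × 162.2 g/mol = 78.94 g
(c) Fe consumed = 0.730042 × (2/3) = 0.486695 mol; remaining = 2.41003 − 0.486695 = 1.92333 mol; mass = 1.92333 mol × 55.85 g/mol = 107.4 g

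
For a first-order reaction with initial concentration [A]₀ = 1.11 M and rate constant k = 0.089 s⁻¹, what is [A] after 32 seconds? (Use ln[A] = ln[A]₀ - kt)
0.0643 M

ln[A] = ln[A]₀ - k·t = ln(1.11) - (0.089)·(32) = 0.1044 - 2.8480 = -2.7436
[A] = e^(-2.7436) = 0.0643 M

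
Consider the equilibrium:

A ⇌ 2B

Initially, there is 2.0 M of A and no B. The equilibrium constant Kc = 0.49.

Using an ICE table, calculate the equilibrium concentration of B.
[B] = 0.875 M

ICE: [A] = 2.0 − x, [B] = 2x.
Kc = (2x)²/(2.0 − x) = 0.49 ⇒ 4x² + 0.49x − 0.98 = 0.
x = (−0.49 + √(0.49² + 4·4·0.98))/(2·4) = (−0.49 + √15.92)/8 = 0.4375.
[B] = 2x = 0.875 M.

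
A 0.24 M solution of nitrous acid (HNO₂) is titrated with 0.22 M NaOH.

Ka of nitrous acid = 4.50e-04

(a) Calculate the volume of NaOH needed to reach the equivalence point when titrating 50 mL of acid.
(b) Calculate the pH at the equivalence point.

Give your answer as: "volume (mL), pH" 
V = 54.5 mL, pH = 8.20

(a) At equivalence: moles acid = moles base.
moles acid = 0.24 × 0.05 = 0.012 mol; V_NaOH = 0.012/0.22 = 0.05455 L = 54.5 mL.
(b) At equivalence, all acid → conjugate base A⁻ at [A⁻] = 0.012/0.1045 = 0.1148 M.
Kb = Kw/Ka = 1.0e-14/4.50e-04 = 2.222e-11; [OH⁻] = √(Kb·[A⁻]) = 1.597e-06; pOH = 5.80; pH = 14 − pOH = 8.20.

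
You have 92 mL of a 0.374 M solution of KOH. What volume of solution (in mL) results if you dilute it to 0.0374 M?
Using M₁V₁ = M₂V₂:
0.374 × 92 = 0.0374 × V₂
V₂ = (0.374 × 92) / 0.0374 = 920 mL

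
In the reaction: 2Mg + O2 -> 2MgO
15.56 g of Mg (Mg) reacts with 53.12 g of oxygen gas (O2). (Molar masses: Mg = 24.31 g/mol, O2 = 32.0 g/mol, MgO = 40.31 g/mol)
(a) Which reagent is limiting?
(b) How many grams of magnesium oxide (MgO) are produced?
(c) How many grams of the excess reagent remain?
(a) Mg, (b) 25.8 g, (c) 42.88 g

Moles of Mg = 15.56 g ÷ 24.31 g/mol = 0.640066 mol
Moles of O2 = 53.12 g ÷ 32.0 g/mol = 1.66 mol
Moles ÷ coefficient: Mg: 0.640066/2 = 0.32, O2: 1.66/1 = 1.66
(a) Mg has the smaller value, so Mg is the limiting reagent.
(b) Moles of MgO = 0.640066 mol Mg × (2/2) = 0.640066 mol; mass = 0.640066 mol × 40.31 g/mol = 25.8 g
(c) O2 consumed = 0.640066 × (1/2) = 0.320033 mol; remaining = 1.66 − 0.320033 = 1.33997 mol; mass = 1.33997 mol × 32.0 g/mol = 42.88 g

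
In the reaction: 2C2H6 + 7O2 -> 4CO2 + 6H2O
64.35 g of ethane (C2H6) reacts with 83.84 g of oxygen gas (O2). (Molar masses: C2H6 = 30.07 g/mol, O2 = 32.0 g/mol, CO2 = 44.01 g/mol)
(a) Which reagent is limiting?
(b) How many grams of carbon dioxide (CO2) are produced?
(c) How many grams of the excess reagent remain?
(a) O2, (b) 65.89 g, (c) 41.84 g

Moles of C2H6 = 64.35 g ÷ 30.07 g/mol = 2.14001 mol
Moles of O2 = 83.84 g ÷ 32.0 g/mol = 2.62 mol
Moles ÷ coefficient: C2H6: 2.14001/2 = 1.07, O2: 2.62/7 = 0.3743
(a) O2 has the smaller value, so O2 is the limiting reagent.
(b) Moles of CO2 = 2.62 mol O2 × (4/7) = 1.49714 mol; mass = 1.49714 mol × 44.01 g/mol = 65.89 g
(c) C2H6 consumed = 2.62 × (2/7) = 0.748571 mol; remaining = 2.14001 − 0.748571 = 1.39144 mol; mass = 1.39144 mol × 30.07 g/mol = 41.84 g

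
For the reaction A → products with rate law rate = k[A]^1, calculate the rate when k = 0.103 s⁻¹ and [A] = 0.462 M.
0.04759 M/s

rate = k·[A]^1 = 0.103·(0.462)^1 = 0.103·0.462 = 0.04759 M/s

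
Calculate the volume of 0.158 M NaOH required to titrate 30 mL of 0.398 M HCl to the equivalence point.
V_{base} = 75.6 mL

At equivalence: moles acid = moles base.
moles HCl = 0.398 M × 0.03 L = 0.01194 mol
V_NaOH = 0.01194 mol ÷ 0.158 M = 0.07557 L = 75.6 mL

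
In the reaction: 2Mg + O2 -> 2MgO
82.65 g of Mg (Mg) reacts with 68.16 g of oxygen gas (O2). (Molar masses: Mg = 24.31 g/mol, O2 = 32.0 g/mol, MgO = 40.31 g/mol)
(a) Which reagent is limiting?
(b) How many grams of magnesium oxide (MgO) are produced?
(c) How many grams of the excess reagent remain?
(a) Mg, (b) 137 g, (c) 13.76 g

Moles of Mg = 82.65 g ÷ 24.31 g/mol = 3.39984 mol
Moles of O2 = 68.16 g ÷ 32.0 g/mol = 2.13 mol
Moles ÷ coefficient: Mg: 3.39984/2 = 1.7, O2: 2.13/1 = 2.13
(a) Mg has the smaller value, so Mg is the limiting reagent.
(b) Moles of MgO = 3.39984 mol Mg × (2/2) = 3.39984 mol; mass = 3.39984 mol × 40.31 g/mol = 137 g
(c) O2 consumed = 3.39984 × (1/2) = 1.69992 mol; remaining = 2.13 − 1.69992 = 0.430082 mol; mass = 0.430082 mol × 32.0 g/mol = 13.76 g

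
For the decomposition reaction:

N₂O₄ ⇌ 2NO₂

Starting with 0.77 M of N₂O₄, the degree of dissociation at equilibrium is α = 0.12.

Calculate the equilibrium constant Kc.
K_c = 0.0504

x = α·[A]₀ = 0.12 × 0.77 = 0.0924 M dissociated.
At eq: [N₂O₄] = 0.77 − 0.0924 = 0.6776 M; [NO₂] = 2x = 0.1848 M.
Kc = [NO₂]²/[N₂O₄] = (0.1848)²/0.6776 = 0.0504.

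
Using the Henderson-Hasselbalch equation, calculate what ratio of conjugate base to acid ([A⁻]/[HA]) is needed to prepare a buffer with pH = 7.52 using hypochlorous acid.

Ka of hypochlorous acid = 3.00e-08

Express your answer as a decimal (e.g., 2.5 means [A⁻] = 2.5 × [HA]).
[A⁻]/[HA] = 0.993

pKa = −log(3.00e-08) = 7.5229. pH = pKa + log([A⁻]/[HA]). 7.52 = 7.5229 + log(ratio). log(ratio) = 7.52 − 7.5229 = -0.0029. ratio = 10^(-0.0029) = 0.993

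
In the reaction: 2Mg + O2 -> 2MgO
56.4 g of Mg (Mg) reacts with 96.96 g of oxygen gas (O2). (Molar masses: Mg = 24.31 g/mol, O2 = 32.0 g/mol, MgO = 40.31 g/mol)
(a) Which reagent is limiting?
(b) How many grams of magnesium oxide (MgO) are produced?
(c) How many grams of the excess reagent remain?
(a) Mg, (b) 93.52 g, (c) 59.84 g

Moles of Mg = 56.4 g ÷ 24.31 g/mol = 2.32003 mol
Moles of O2 = 96.96 g ÷ 32.0 g/mol = 3.03 mol
Moles ÷ coefficient: Mg: 2.32003/2 = 1.16, O2: 3.03/1 = 3.03
(a) Mg has the smaller value, so Mg is the limiting reagent.
(b) Moles of MgO = 2.32003 mol Mg × (2/2) = 2.32003 mol; mass = 2.32003 mol × 40.31 g/mol = 93.52 g
(c) O2 consumed = 2.32003 × (1/2) = 1.16002 mol; remaining = 3.03 − 1.16002 = 1.86998 mol; mass = 1.86998 mol × 32.0 g/mol = 59.84 g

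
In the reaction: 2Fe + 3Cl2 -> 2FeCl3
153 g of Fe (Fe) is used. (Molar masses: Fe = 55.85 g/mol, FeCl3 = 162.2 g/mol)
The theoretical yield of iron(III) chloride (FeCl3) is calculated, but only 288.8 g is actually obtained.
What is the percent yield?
Moles of Fe = 153 g ÷ 55.85 g/mol = 2.73948 mol
Mole ratio: 2 mol FeCl3 / 2 mol Fe
Moles of FeCl3 = 2.73948 × (2/2) = 2.73948 mol
Theoretical yield = 2.73948 mol × 162.2 g/mol = 444.34 g
Actual yield = 288.8 g
Percent yield = (288.8 / 444.34) × 100% = 65.0%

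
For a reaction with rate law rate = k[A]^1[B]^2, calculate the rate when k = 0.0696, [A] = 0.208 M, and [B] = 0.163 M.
0.0003846 M/s

rate = k·[A]^1·[B]^2 = 0.0696·(0.208)^1·(0.163)^2 = 0.0696·0.208·0.026569 = 0.0003846 M/s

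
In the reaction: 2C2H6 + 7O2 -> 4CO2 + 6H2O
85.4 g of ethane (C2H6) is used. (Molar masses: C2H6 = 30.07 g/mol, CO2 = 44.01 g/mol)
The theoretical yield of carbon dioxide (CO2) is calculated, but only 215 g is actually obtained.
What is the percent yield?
Moles of C2H6 = 85.4 g ÷ 30.07 g/mol = 2.84004 mol
Mole ratio: 4 mol CO2 / 2 mol C2H6
Moles of CO2 = 2.84004 × (4/2) = 5.68008 mol
Theoretical yield = 5.68008 mol × 44.01 g/mol = 249.98 g
Actual yield = 215 g
Percent yield = (215 / 249.98) × 100% = 86.0%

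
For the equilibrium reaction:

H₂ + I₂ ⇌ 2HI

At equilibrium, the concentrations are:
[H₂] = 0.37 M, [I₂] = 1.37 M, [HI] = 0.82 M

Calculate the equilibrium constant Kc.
K_c = 1.3265

Kc = ([HI]^2) / ([H₂] × [I₂])
   = ((0.82)^2) / ((0.37)·(1.37))
   = 0.6724 / 0.5069 = 1.3265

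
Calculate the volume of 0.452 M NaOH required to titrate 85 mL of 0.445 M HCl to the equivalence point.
V_{base} = 83.7 mL

At equivalence: moles acid = moles base.
moles HCl = 0.445 M × 0.085 L = 0.037825 mol
V_NaOH = 0.037825 mol ÷ 0.452 M = 0.08368 L = 83.7 mL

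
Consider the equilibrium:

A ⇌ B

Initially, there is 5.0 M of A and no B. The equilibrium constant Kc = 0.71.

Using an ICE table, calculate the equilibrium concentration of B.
[B] = 2.076 M

ICE: [A] = 5.0 − x, [B] = x.
Kc = x/(5.0 − x) = 0.71 ⇒ x = 0.71·5.0/(1 + 0.71) = 3.55/1.71 = 2.076.
[B] = x = 2.076 M.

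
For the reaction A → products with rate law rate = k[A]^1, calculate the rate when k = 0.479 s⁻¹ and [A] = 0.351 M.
0.1681 M/s

rate = k·[A]^1 = 0.479·(0.351)^1 = 0.479·0.351 = 0.1681 M/s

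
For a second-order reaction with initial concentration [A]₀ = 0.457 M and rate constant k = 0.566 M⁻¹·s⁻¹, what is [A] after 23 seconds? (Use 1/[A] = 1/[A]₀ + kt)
0.0658 M

1/[A] = 1/[A]₀ + k·t = 1/0.457 + (0.566)·(23) = 2.1882 + 13.0180 = 15.2062
[A] = 1/15.2062 = 0.0658 M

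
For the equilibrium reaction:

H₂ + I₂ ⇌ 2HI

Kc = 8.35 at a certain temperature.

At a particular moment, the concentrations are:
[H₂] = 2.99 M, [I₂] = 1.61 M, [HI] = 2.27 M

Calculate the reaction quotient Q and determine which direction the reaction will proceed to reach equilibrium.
Q = 1.070, Q < K, reaction proceeds forward (toward products)

Q = ([HI]^2) / ([H₂] × [I₂])
  = ((2.27)^2) / ((2.99)·(1.61)) = 5.1529/4.8139 = 1.07
Since Q = 1.07 < Kc = 8.35, the reaction proceeds forward (toward products) to reach equilibrium.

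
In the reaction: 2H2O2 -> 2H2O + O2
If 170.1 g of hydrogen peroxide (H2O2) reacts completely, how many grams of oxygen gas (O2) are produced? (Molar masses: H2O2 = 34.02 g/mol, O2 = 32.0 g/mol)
Moles of H2O2 = 170.1 g ÷ 34.02 g/mol = 5 mol
Mole ratio: 1 mol O2 / 2 mol H2O2
Moles of O2 = 5 × (1/2) = 2.5 mol
Mass of O2 = 2.5 mol × 32.0 g/mol = 80 g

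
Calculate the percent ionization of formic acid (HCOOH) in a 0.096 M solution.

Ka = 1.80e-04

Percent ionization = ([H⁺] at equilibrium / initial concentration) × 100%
Percent ionization = 4.24%

Let x = [H⁺]. Ka = x²/(C - x) ⇒ x² + (1.80e-04)x - (1.80e-04)(0.096) = 0. x = 4.0679e-03. Percent = (4.0679e-03/0.096) × 100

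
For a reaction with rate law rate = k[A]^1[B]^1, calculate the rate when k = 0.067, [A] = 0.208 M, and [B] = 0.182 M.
0.002536 M/s

rate = k·[A]^1·[B]^1 = 0.067·(0.208)^1·(0.182)^1 = 0.067·0.208·0.182 = 0.002536 M/s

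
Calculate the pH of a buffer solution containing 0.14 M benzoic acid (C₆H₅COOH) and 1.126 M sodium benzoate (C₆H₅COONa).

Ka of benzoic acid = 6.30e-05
pH = 5.11

pKa = -log(6.30e-05) = 4.20. pH = pKa + log([A⁻]/[HA]) = 4.20 + log(1.126/0.14)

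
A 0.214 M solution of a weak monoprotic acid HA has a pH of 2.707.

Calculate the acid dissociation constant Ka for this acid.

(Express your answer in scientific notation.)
K_a = 1.82e-05

[H⁺] = 10^(−pH) = 10^(−2.707) = 1.963e-03 M. For HA ⇌ H⁺ + A⁻, Ka = x²/(C − x) = (1.963e-03)²/(0.214 − 1.963e-03) = 1.82e-05.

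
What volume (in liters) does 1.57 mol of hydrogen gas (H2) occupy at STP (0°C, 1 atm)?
At STP, 1 mol of gas occupies 22.4 L
Volume = 1.57 mol × 22.4 L/mol = 35.17 L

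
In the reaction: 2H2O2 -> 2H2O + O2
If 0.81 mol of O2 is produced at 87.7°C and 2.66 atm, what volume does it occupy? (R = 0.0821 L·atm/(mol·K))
T = 87.7°C + 273.15 = 360.85 K
V = nRT/P = (0.81 × 0.0821 × 360.85) / 2.66
V = 9.02 L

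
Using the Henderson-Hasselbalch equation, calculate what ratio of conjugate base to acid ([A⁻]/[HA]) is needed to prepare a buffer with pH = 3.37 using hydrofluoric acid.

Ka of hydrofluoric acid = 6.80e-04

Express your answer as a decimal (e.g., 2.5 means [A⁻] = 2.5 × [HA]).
[A⁻]/[HA] = 1.594

pKa = −log(6.80e-04) = 3.1675. pH = pKa + log([A⁻]/[HA]). 3.37 = 3.1675 + log(ratio). log(ratio) = 3.37 − 3.1675 = 0.2025. ratio = 10^(0.2025) = 1.594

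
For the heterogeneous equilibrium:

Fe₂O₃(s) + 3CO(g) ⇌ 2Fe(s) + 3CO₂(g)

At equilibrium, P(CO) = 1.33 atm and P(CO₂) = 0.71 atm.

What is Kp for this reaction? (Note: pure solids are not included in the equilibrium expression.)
K_p = 0.152

Solids (Fe₂O₃, Fe) are excluded.
Kp = P(CO₂)³/P(CO)³ = (0.71)³/(1.33)³ = 0.3579/2.353 = 0.152.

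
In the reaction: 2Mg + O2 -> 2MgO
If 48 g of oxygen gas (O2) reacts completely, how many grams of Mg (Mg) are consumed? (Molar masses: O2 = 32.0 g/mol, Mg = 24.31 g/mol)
Moles of O2 = 48 g ÷ 32.0 g/mol = 1.5 mol
Mole ratio: 2 mol Mg / 1 mol O2
Moles of Mg = 1.5 × (2/1) = 3 mol
Mass of Mg = 3 mol × 24.31 g/mol = 72.93 g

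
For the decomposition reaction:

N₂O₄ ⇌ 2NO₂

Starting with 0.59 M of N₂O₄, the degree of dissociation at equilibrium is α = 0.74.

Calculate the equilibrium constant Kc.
K_c = 4.9705

x = α·[A]₀ = 0.74 × 0.59 = 0.4366 M dissociated.
At eq: [N₂O₄] = 0.59 − 0.4366 = 0.1534 M; [NO₂] = 2x = 0.8732 M.
Kc = [NO₂]²/[N₂O₄] = (0.8732)²/0.1534 = 4.971.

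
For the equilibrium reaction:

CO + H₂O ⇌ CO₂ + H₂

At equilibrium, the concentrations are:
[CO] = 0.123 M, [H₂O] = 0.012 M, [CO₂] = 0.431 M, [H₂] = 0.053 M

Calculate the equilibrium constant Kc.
K_c = 15.4763

Kc = ([CO₂] × [H₂]) / ([CO] × [H₂O])
   = ((0.431)·(0.053)) / ((0.123)·(0.012))
   = 0.022843 / 0.001476 = 15.4763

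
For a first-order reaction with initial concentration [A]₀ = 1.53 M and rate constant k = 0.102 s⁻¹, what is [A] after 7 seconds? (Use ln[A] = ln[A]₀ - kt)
0.7492 M

ln[A] = ln[A]₀ - k·t = ln(1.53) - (0.102)·(7) = 0.4253 - 0.7140 = -0.2887
[A] = e^(-0.2887) = 0.7492 M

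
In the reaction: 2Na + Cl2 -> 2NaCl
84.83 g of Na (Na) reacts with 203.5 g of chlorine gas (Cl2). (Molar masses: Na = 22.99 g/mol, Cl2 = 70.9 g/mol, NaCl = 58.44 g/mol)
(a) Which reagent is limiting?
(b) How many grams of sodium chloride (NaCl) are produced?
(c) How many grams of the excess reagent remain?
(a) Na, (b) 215.6 g, (c) 72.69 g

Moles of Na = 84.83 g ÷ 22.99 g/mol = 3.68987 mol
Moles of Cl2 = 203.5 g ÷ 70.9 g/mol = 2.87024 mol
Moles ÷ coefficient: Na: 3.68987/2 = 1.845, Cl2: 2.87024/1 = 2.87
(a) Na has the smaller value, so Na is the limiting reagent.
(b) Moles of NaCl = 3.68987 mol Na × (2/2) = 3.68987 mol; mass = 3.68987 mol × 58.44 g/mol = 215.6 g
(c) Cl2 consumed = 3.68987 × (1/2) = 1.84493 mol; remaining = 2.87024 − 1.84493 = 1.02531 mol; mass = 1.02531 mol × 70.9 g/mol = 72.69 g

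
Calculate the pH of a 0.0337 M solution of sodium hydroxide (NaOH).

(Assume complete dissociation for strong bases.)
pH = 12.53

[OH⁻] = 0.0337 M for strong base. pOH = -log[OH⁻] = 1.47, pH = 14 - pOH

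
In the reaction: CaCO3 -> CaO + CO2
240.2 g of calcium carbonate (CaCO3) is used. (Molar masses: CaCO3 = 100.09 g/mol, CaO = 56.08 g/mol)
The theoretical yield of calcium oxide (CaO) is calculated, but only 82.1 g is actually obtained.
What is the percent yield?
Moles of CaCO3 = 240.2 g ÷ 100.09 g/mol = 2.39984 mol
Mole ratio: 1 mol CaO / 1 mol CaCO3
Moles of CaO = 2.39984 × (1/1) = 2.39984 mol
Theoretical yield = 2.39984 mol × 56.08 g/mol = 134.58 g
Actual yield = 82.1 g
Percent yield = (82.1 / 134.58) × 100% = 61.0%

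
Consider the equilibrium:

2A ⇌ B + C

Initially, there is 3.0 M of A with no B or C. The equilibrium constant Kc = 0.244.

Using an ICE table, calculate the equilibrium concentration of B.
[B] = 0.745 M

ICE: [A] = 3.0 − 2x, [B] = [C] = x.
Kc = x²/(3.0 − 2x)² = 0.244 ⇒ √Kc = x/(3.0 − 2x).
x = √0.244·3.0/(1 + 2√0.244) = 0.49396·3.0/1.9879 = 0.74545.
[B] = x = 0.745 M.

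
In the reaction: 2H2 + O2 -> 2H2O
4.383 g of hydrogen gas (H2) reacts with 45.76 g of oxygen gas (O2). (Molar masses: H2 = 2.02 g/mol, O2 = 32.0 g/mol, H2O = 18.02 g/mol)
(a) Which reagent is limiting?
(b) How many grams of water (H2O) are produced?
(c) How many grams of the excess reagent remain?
(a) H2, (b) 39.1 g, (c) 11.04 g

Moles of H2 = 4.383 g ÷ 2.02 g/mol = 2.1698 mol
Moles of O2 = 45.76 g ÷ 32.0 g/mol = 1.43 mol
Moles ÷ coefficient: H2: 2.1698/2 = 1.085, O2: 1.43/1 = 1.43
(a) H2 has the smaller value, so H2 is the limiting reagent.
(b) Moles of H2O = 2.1698 mol H2 × (2/2) = 2.1698 mol; mass = 2.1698 mol × 18.02 g/mol = 39.1 g
(c) O2 consumed = 2.1698 × (1/2) = 1.0849 mol; remaining = 1.43 − 1.0849 = 0.345099 mol; mass = 0.345099 mol × 32.0 g/mol = 11.04 g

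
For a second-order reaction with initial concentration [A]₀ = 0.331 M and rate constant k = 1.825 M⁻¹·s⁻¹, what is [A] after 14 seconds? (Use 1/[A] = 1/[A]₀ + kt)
0.0350 M

1/[A] = 1/[A]₀ + k·t = 1/0.331 + (1.825)·(14) = 3.0211 + 25.5500 = 28.5711
[A] = 1/28.5711 = 0.0350 M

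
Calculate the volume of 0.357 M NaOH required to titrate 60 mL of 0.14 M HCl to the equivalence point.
V_{base} = 23.5 mL

At equivalence: moles acid = moles base.
moles HCl = 0.14 M × 0.06 L = 0.0084 mol
V_NaOH = 0.0084 mol ÷ 0.357 M = 0.02353 L = 23.5 mL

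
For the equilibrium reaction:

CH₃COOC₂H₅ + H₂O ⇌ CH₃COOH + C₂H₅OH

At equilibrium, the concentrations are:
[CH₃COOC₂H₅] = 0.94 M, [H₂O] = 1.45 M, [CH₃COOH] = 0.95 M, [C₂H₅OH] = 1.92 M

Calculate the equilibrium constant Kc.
K_c = 1.3382

Kc = ([CH₃COOH] × [C₂H₅OH]) / ([CH₃COOC₂H₅] × [H₂O])
   = ((0.95)·(1.92)) / ((0.94)·(1.45))
   = 1.824 / 1.363 = 1.3382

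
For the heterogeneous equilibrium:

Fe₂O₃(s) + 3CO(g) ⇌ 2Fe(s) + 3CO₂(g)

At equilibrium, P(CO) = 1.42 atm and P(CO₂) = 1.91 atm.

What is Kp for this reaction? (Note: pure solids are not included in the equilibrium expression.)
K_p = 2.434

Solids (Fe₂O₃, Fe) are excluded.
Kp = P(CO₂)³/P(CO)³ = (1.91)³/(1.42)³ = 6.968/2.863 = 2.434.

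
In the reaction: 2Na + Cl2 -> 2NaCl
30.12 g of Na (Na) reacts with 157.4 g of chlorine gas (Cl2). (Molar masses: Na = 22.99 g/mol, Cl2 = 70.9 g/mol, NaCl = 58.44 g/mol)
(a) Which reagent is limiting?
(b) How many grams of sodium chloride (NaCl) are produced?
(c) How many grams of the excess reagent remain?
(a) Na, (b) 76.56 g, (c) 111 g

Moles of Na = 30.12 g ÷ 22.99 g/mol = 1.31013 mol
Moles of Cl2 = 157.4 g ÷ 70.9 g/mol = 2.22003 mol
Moles ÷ coefficient: Na: 1.31013/2 = 0.6551, Cl2: 2.22003/1 = 2.22
(a) Na has the smaller value, so Na is the limiting reagent.
(b) Moles of NaCl = 1.31013 mol Na × (2/2) = 1.31013 mol; mass = 1.31013 mol × 58.44 g/mol = 76.56 g
(c) Cl2 consumed = 1.31013 × (1/2) = 0.655067 mol; remaining = 2.22003 − 0.655067 = 1.56496 mol; mass = 1.56496 mol × 70.9 g/mol = 111 g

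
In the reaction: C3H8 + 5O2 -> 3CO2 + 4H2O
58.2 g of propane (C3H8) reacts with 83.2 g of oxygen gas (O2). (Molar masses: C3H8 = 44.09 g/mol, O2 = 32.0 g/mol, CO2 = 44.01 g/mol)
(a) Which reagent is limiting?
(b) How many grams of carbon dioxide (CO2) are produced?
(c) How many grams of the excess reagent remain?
(a) O2, (b) 68.66 g, (c) 35.27 g

Moles of C3H8 = 58.2 g ÷ 44.09 g/mol = 1.32003 mol
Moles of O2 = 83.2 g ÷ 32.0 g/mol = 2.6 mol
Moles ÷ coefficient: C3H8: 1.32003/1 = 1.32, O2: 2.6/5 = 0.52
(a) O2 has the smaller value, so O2 is the limiting reagent.
(b) Moles of CO2 = 2.6 mol O2 × (3/5) = 1.56 mol; mass = 1.56 mol × 44.01 g/mol = 68.66 g
(c) C3H8 consumed = 2.6 × (1/5) = 0.52 mol; remaining = 1.32003 − 0.52 = 0.800027 mol; mass = 0.800027 mol × 44.09 g/mol = 35.27 g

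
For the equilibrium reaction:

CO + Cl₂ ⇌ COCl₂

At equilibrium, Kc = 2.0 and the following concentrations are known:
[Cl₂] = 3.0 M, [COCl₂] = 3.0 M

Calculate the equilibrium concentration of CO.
[CO] = 0.5000 M

Kc = ([COCl₂]) / ([CO] × [Cl₂]) = 2.0
[CO]^1 = (product terms)/(Kc · other reactant terms) = 3 / (2.0 · 3) = 0.5
[CO] = 0.5000 M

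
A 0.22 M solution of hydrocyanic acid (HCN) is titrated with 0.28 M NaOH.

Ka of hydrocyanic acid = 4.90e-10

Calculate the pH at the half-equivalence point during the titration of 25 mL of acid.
pH = pKa = 9.31

At the half-equivalence point, [HA] = [A⁻], so by Henderson–Hasselbalch pH = pKa + log(1) = pKa.
pKa = −log(4.90e-10) = 9.31.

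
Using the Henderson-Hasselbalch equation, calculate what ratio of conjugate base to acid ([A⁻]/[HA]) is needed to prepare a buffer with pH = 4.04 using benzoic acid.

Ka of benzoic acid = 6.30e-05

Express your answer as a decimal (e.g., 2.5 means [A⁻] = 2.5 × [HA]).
[A⁻]/[HA] = 0.691

pKa = −log(6.30e-05) = 4.2007. pH = pKa + log([A⁻]/[HA]). 4.04 = 4.2007 + log(ratio). log(ratio) = 4.04 − 4.2007 = -0.1607. ratio = 10^(-0.1607) = 0.691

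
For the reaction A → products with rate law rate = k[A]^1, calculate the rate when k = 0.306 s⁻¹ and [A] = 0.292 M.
0.08935 M/s

rate = k·[A]^1 = 0.306·(0.292)^1 = 0.306·0.292 = 0.08935 M/s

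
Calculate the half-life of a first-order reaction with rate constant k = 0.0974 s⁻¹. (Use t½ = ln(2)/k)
7.12 s

t½ = ln(2)/k = 0.6931/0.0974 = 7.12 s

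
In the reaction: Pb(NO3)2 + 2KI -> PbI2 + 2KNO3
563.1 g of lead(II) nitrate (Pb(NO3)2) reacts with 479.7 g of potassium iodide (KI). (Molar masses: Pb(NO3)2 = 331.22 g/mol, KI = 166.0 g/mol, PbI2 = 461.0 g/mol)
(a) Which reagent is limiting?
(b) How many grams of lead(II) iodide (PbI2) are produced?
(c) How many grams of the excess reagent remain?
(a) KI, (b) 666.1 g, (c) 84.53 g

Moles of Pb(NO3)2 = 563.1 g ÷ 331.22 g/mol = 1.70008 mol
Moles of KI = 479.7 g ÷ 166.0 g/mol = 2.88976 mol
Moles ÷ coefficient: Pb(NO3)2: 1.70008/1 = 1.7, KI: 2.88976/2 = 1.445
(a) KI has the smaller value, so KI is the limiting reagent.
(b) Moles of PbI2 = 2.88976 mol KI × (1/2) = 1.44488 mol; mass = 1.44488 mol × 461.0 g/mol = 666.1 g
(c) Pb(NO3)2 consumed = 2.88976 × (1/2) = 1.44488 mol; remaining = 1.70008 − 1.44488 = 0.255199 mol; mass = 0.255199 mol × 331.22 g/mol = 84.53 g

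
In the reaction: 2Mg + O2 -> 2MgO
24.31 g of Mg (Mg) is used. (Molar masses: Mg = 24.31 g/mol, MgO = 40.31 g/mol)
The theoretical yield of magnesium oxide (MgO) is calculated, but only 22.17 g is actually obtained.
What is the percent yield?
Moles of Mg = 24.31 g ÷ 24.31 g/mol = 1 mol
Mole ratio: 2 mol MgO / 2 mol Mg
Moles of MgO = 1 × (2/2) = 1 mol
Theoretical yield = 1 mol × 40.31 g/mol = 40.31 g
Actual yield = 22.17 g
Percent yield = (22.17 / 40.31) × 100% = 55.0%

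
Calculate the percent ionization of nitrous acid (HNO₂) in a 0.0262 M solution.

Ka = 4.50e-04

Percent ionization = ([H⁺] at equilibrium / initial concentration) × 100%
Percent ionization = 12.3%

Let x = [H⁺]. Ka = x²/(C - x) ⇒ x² + (4.50e-04)x - (4.50e-04)(0.0262) = 0. x = 3.2160e-03. Percent = (3.2160e-03/0.0262) × 100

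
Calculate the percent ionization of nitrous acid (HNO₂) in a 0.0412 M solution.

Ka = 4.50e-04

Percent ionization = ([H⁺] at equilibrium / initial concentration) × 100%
Percent ionization = 9.92%

Let x = [H⁺]. Ka = x²/(C - x) ⇒ x² + (4.50e-04)x - (4.50e-04)(0.0412) = 0. x = 4.0867e-03. Percent = (4.0867e-03/0.0412) × 100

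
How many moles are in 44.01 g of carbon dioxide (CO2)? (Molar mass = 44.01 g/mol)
Moles = 44.01 g ÷ 44.01 g/mol = 1 mol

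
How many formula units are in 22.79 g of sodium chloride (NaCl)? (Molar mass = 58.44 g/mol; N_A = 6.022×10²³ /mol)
Moles = 22.79 g ÷ 58.44 g/mol = 0.389973 mol
Formula units = 0.389973 mol × 6.022×10²³ /mol = 2.348e+23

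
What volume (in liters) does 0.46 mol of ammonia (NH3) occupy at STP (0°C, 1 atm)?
At STP, 1 mol of gas occupies 22.4 L
Volume = 0.46 mol × 22.4 L/mol = 10.30 L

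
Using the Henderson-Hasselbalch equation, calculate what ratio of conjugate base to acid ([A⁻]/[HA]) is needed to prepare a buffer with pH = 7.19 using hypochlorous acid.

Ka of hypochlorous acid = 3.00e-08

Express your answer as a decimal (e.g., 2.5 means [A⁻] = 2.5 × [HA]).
[A⁻]/[HA] = 0.465

pKa = −log(3.00e-08) = 7.5229. pH = pKa + log([A⁻]/[HA]). 7.19 = 7.5229 + log(ratio). log(ratio) = 7.19 − 7.5229 = -0.3329. ratio = 10^(-0.3329) = 0.465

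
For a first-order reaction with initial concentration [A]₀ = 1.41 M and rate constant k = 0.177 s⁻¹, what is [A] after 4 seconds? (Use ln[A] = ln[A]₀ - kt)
0.6946 M

ln[A] = ln[A]₀ - k·t = ln(1.41) - (0.177)·(4) = 0.3436 - 0.7080 = -0.3644
[A] = e^(-0.3644) = 0.6946 M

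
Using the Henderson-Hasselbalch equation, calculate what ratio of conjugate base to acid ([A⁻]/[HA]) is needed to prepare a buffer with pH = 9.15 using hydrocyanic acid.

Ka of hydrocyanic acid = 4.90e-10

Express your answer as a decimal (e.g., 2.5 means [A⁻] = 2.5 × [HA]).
[A⁻]/[HA] = 0.692

pKa = −log(4.90e-10) = 9.3098. pH = pKa + log([A⁻]/[HA]). 9.15 = 9.3098 + log(ratio). log(ratio) = 9.15 − 9.3098 = -0.1598. ratio = 10^(-0.1598) = 0.692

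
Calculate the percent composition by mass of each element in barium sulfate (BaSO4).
Ba: 58.84%, S: 13.74%, O: 27.42%

Molar mass of BaSO4 = 233.4 g/mol
% Ba = (1 × 137.33) / 233.4 × 100% = 137.33 / 233.4 × 100% = 58.84%
% S = (1 × 32.07) / 233.4 × 100% = 32.07 / 233.4 × 100% = 13.74%
% O = (4 × 16.0) / 233.4 × 100% = 64 / 233.4 × 100% = 27.42%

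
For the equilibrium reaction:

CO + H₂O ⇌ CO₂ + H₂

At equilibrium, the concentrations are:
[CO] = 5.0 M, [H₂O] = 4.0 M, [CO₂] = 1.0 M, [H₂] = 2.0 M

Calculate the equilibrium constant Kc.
K_c = 0.1000

Kc = ([CO₂] × [H₂]) / ([CO] × [H₂O])
   = ((1.0)·(2.0)) / ((5.0)·(4.0))
   = 2 / 20 = 0.1000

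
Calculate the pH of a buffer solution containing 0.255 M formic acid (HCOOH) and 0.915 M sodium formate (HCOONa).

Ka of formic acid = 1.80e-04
pH = 4.30

pKa = -log(1.80e-04) = 3.74. pH = pKa + log([A⁻]/[HA]) = 3.74 + log(0.915/0.255)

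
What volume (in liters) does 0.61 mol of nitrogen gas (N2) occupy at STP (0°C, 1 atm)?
At STP, 1 mol of gas occupies 22.4 L
Volume = 0.61 mol × 22.4 L/mol = 13.66 L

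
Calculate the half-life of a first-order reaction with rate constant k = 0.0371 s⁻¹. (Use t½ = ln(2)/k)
18.68 s

t½ = ln(2)/k = 0.6931/0.0371 = 18.68 s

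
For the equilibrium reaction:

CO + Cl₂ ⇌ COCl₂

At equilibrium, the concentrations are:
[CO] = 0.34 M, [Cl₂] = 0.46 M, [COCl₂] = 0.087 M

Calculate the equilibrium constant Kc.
K_c = 0.5563

Kc = ([COCl₂]) / ([CO] × [Cl₂])
   = ((0.087)) / ((0.34)·(0.46))
   = 0.087 / 0.1564 = 0.5563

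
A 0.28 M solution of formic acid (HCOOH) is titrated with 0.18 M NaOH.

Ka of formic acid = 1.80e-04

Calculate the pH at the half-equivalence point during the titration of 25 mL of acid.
pH = pKa = 3.74

At the half-equivalence point, [HA] = [A⁻], so by Henderson–Hasselbalch pH = pKa + log(1) = pKa.
pKa = −log(1.80e-04) = 3.74.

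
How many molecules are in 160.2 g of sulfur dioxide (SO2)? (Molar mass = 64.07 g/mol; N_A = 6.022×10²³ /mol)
Moles = 160.2 g ÷ 64.07 g/mol = 2.50039 mol
Molecules = 2.50039 mol × 6.022×10²³ /mol = 1.506e+24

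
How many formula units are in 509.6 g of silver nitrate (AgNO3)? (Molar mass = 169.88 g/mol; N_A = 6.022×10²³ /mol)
Moles = 509.6 g ÷ 169.88 g/mol = 2.99976 mol
Formula units = 2.99976 mol × 6.022×10²³ /mol = 1.806e+24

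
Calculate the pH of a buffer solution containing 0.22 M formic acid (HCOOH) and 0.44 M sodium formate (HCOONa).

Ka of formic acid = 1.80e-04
pH = 4.05

pKa = -log(1.80e-04) = 3.74. pH = pKa + log([A⁻]/[HA]) = 3.74 + log(0.44/0.22)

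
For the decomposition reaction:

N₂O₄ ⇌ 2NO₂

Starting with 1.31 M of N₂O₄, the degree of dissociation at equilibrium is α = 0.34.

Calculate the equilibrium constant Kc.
K_c = 0.9178

x = α·[A]₀ = 0.34 × 1.31 = 0.4454 M dissociated.
At eq: [N₂O₄] = 1.31 − 0.4454 = 0.8646 M; [NO₂] = 2x = 0.8908 M.
Kc = [NO₂]²/[N₂O₄] = (0.8908)²/0.8646 = 0.9178.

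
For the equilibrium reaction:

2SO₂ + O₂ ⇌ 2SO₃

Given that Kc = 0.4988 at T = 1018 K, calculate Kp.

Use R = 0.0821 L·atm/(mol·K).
K_p = 0.0060

Δn = (moles gaseous products) − (moles gaseous reactants) = -1
T = 1018 K; RT = 0.0821 × 1018 = 83.5778
Kp = Kc·(RT)^Δn = 0.4988 × (83.5778)^-1 = 0.4988 × 0.0119649 = 0.0060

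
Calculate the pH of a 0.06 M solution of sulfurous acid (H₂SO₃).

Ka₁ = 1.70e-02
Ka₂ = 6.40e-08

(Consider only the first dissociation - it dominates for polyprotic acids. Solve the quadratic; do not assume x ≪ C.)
pH = 1.61

x² + Ka₁·x − Ka₁·C = 0 with Ka₁ = 1.70e-02, C = 0.06.
x = (−Ka₁ + √(Ka₁² + 4·Ka₁·C))/2 = 2.4549e-02 M, so pH = 1.61.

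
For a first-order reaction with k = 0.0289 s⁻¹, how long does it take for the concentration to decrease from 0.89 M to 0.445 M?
23.98 s

From ln[A] = ln[A]₀ - k·t: t = ln([A]₀/[A])/k = ln(0.89/0.445)/0.0289 = ln(2.0000)/0.0289 = 0.6931/0.0289 = 23.98 s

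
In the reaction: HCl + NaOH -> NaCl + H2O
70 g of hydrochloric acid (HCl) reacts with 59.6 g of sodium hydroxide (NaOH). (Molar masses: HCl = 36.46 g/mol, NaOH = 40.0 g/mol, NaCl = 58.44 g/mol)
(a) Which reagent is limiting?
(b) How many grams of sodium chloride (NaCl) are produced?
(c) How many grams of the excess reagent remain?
(a) NaOH, (b) 87.08 g, (c) 15.67 g

Moles of HCl = 70 g ÷ 36.46 g/mol = 1.91991 mol
Moles of NaOH = 59.6 g ÷ 40.0 g/mol = 1.49 mol
Moles ÷ coefficient: HCl: 1.91991/1 = 1.92, NaOH: 1.49/1 = 1.49
(a) NaOH has the smaller value, so NaOH is the limiting reagent.
(b) Moles of NaCl = 1.49 mol NaOH × (1/1) = 1.49 mol; mass = 1.49 mol × 58.44 g/mol = 87.08 g
(c) HCl consumed = 1.49 × (1/1) = 1.49 mol; remaining = 1.91991 − 1.49 = 0.429912 mol; mass = 0.429912 mol × 36.46 g/mol = 15.67 g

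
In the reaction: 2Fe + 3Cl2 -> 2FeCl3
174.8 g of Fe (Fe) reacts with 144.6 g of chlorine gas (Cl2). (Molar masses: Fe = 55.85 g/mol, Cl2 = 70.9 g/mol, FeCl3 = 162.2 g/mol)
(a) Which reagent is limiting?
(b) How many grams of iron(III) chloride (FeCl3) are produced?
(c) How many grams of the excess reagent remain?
(a) Cl2, (b) 220.5 g, (c) 98.86 g

Moles of Fe = 174.8 g ÷ 55.85 g/mol = 3.12981 mol
Moles of Cl2 = 144.6 g ÷ 70.9 g/mol = 2.03949 mol
Moles ÷ coefficient: Fe: 3.12981/2 = 1.565, Cl2: 2.03949/3 = 0.6798
(a) Cl2 has the smaller value, so Cl2 is the limiting reagent.
(b) Moles of FeCl3 = 2.03949 mol Cl2 × (2/3) = 1.35966 mol; mass = 1.35966 mol × 162.2 g/mol = 220.5 g
(c) Fe consumed = 2.03949 × (2/3) = 1.35966 mol; remaining = 3.12981 − 1.35966 = 1.77015 mol; mass = 1.77015 mol × 55.85 g/mol = 98.86 g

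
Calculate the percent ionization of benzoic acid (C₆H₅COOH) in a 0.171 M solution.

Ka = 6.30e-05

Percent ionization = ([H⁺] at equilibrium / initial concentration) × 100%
Percent ionization = 1.9%

Let x = [H⁺]. Ka = x²/(C - x) ⇒ x² + (6.30e-05)x - (6.30e-05)(0.171) = 0. x = 3.2509e-03. Percent = (3.2509e-03/0.171) × 100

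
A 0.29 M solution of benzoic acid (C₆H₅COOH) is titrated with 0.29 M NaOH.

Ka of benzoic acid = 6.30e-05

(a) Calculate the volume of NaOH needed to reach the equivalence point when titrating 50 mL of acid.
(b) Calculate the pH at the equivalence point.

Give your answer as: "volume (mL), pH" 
V = 50.0 mL, pH = 8.68

(a) At equivalence: moles acid = moles base.
moles acid = 0.29 × 0.05 = 0.0145 mol; V_NaOH = 0.0145/0.29 = 0.05 L = 50.0 mL.
(b) At equivalence, all acid → conjugate base A⁻ at [A⁻] = 0.0145/0.1 = 0.145 M.
Kb = Kw/Ka = 1.0e-14/6.30e-05 = 1.587e-10; [OH⁻] = √(Kb·[A⁻]) = 4.797e-06; pOH = 5.32; pH = 14 − pOH = 8.68.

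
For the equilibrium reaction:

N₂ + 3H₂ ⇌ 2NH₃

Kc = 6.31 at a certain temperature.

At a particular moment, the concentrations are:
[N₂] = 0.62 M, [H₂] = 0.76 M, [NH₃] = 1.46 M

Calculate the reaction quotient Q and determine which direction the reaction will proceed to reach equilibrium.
Q = 7.832, Q > K, reaction proceeds reverse (toward reactants)

Q = ([NH₃]^2) / ([N₂] × [H₂]^3)
  = ((1.46)^2) / ((0.62)·(0.76)^3) = 2.1316/0.27217 = 7.832
Since Q = 7.832 > Kc = 6.31, the reaction proceeds reverse (toward reactants) to reach equilibrium.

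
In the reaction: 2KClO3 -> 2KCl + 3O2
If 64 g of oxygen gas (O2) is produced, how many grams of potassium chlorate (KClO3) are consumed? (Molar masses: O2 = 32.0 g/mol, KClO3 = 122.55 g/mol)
Moles of O2 = 64 g ÷ 32.0 g/mol = 2 mol
Mole ratio: 2 mol KClO3 / 3 mol O2
Moles of KClO3 = 2 × (2/3) = 1.33333 mol
Mass of KClO3 = 1.33333 mol × 122.55 g/mol = 163.4 g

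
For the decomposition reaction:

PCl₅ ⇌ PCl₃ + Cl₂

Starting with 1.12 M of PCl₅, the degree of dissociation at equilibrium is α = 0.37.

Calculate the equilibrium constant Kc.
K_c = 0.2434

x = α·[A]₀ = 0.37 × 1.12 = 0.4144 M dissociated.
At eq: [PCl₅] = 1.12 − 0.4144 = 0.7056 M; [PCl₃] = [Cl₂] = x = 0.4144 M.
Kc = [PCl₃][Cl₂]/[PCl₅] = (0.4144)²/0.7056 = 0.2434.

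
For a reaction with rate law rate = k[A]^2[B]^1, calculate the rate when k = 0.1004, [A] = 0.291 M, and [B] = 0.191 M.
0.001624 M/s

rate = k·[A]^2·[B]^1 = 0.1004·(0.291)^2·(0.191)^1 = 0.1004·0.084681·0.191 = 0.001624 M/s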